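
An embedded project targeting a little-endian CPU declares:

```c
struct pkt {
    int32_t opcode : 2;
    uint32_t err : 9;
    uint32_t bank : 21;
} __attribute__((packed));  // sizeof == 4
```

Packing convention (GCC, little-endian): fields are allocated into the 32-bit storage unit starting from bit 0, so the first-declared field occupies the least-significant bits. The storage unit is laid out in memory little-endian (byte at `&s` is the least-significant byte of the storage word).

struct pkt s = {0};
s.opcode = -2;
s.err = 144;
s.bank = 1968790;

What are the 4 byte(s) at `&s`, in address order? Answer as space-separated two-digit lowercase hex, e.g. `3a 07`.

opcode (2b) val=-2 bits=0x2 at bit 0: 0x00000002
err (9b) val=144 bits=0x90 at bit 2: 0x00000242
bank (21b) val=1968790 bits=0x1e0a96 at bit 11: 0xf054b242
word = 0xf054b242 → little-endian bytes:
  [0]=0x42  [1]=0xb2  [2]=0x54  [3]=0xf0

42 b2 54 f0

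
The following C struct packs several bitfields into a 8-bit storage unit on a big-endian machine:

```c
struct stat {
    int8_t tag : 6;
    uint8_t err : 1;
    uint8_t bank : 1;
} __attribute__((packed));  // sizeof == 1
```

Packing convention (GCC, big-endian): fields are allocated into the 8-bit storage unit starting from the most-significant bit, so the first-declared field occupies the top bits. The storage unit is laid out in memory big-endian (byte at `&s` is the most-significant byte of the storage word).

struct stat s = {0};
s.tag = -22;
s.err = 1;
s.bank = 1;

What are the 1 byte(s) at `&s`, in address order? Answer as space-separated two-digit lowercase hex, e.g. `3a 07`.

tag (6b) val=-22 bits=0x2a at bit 2: 0xa8
err (1b) val=1 bits=0x1 at bit 1: 0xaa
bank (1b) val=1 bits=0x1 at bit 0: 0xab
word = 0xab → big-endian bytes:
  [0]=0xab

ab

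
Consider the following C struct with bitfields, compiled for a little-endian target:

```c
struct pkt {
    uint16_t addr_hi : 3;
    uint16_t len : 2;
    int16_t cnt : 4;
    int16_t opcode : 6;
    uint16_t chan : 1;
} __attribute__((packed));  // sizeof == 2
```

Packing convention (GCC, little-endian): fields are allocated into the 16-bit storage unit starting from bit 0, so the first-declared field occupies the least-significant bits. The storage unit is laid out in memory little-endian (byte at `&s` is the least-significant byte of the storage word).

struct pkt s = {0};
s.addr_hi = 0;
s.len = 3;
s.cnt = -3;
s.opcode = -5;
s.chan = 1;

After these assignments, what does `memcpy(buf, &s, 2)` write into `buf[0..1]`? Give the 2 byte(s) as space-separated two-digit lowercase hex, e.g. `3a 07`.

[0+:3] addr_hi=0 & 0x7 = 0x0; word=0x0000
[3+:2] len=3 & 0x3 = 0x3; word=0x0018
[5+:4] cnt=-3 & 0xf = 0xd; word=0x01b8
[9+:6] opcode=-5 & 0x3f = 0x3b; word=0x77b8
[15+:1] chan=1 & 0x1 = 0x1; word=0xf7b8
word = 0xf7b8 → little-endian bytes:
  [0]=0xb8  [1]=0xf7

b8 f7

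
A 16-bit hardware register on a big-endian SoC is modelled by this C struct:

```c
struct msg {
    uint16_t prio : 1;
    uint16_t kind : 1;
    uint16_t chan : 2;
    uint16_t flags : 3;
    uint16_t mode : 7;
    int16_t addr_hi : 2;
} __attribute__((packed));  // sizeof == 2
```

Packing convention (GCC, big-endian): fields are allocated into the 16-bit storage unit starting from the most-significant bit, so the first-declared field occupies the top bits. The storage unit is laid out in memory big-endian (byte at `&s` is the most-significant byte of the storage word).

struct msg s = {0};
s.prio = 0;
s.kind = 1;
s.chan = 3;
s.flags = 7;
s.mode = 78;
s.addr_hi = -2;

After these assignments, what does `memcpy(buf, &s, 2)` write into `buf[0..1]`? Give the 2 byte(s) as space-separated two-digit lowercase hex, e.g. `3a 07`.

[15+:1] prio=0 & 0x1 = 0x0; word=0x0000
[14+:1] kind=1 & 0x1 = 0x1; word=0x4000
[12+:2] chan=3 & 0x3 = 0x3; word=0x7000
[9+:3] flags=7 & 0x7 = 0x7; word=0x7e00
[2+:7] mode=78 & 0x7f = 0x4e; word=0x7f38
[0+:2] addr_hi=-2 & 0x3 = 0x2; word=0x7f3a
word = 0x7f3a → big-endian bytes:
  [0]=0x7f  [1]=0x3a

7f 3a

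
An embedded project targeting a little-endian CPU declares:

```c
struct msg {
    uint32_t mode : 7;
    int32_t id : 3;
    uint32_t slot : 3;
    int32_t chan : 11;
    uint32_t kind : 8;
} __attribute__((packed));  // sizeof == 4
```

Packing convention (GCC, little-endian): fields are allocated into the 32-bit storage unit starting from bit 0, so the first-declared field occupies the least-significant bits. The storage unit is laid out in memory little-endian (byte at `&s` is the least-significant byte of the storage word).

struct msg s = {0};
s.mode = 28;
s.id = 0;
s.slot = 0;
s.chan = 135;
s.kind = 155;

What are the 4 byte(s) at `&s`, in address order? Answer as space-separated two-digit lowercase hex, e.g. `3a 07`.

[0+:7] mode=28 & 0x7f = 0x1c; word=0x0000001c
[7+:3] id=0 & 0x7 = 0x0; word=0x0000001c
[10+:3] slot=0 & 0x7 = 0x0; word=0x0000001c
[13+:11] chan=135 & 0x7ff = 0x87; word=0x0010e01c
[24+:8] kind=155 & 0xff = 0x9b; word=0x9b10e01c
word = 0x9b10e01c → little-endian bytes:
  [0]=0x1c  [1]=0xe0  [2]=0x10  [3]=0x9b

1c e0 10 9b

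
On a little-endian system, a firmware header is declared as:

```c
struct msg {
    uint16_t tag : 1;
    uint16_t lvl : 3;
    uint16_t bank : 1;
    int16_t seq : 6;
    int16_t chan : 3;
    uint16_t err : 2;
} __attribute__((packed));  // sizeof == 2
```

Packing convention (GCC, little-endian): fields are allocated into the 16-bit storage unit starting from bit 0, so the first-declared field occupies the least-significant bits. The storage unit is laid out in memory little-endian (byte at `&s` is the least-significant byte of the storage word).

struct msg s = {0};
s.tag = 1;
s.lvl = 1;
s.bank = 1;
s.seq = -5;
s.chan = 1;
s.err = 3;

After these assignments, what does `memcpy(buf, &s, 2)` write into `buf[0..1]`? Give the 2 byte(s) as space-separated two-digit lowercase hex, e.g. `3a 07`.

[0+:1] tag=1 & 0x1 = 0x1; word=0x0001
[1+:3] lvl=1 & 0x7 = 0x1; word=0x0003
[4+:1] bank=1 & 0x1 = 0x1; word=0x0013
[5+:6] seq=-5 & 0x3f = 0x3b; word=0x0773
[11+:3] chan=1 & 0x7 = 0x1; word=0x0f73
[14+:2] err=3 & 0x3 = 0x3; word=0xcf73
word = 0xcf73 → little-endian bytes:
  [0]=0x73  [1]=0xcf

73 cf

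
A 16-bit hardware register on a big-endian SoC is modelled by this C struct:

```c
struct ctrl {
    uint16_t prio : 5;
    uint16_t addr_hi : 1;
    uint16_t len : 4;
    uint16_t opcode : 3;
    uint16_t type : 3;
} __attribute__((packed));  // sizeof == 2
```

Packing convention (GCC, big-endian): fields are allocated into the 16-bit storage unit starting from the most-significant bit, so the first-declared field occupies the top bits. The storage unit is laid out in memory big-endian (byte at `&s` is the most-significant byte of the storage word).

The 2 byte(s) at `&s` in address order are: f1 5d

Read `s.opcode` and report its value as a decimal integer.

[0]=0xf1 [1]=0x5d (big-endian) → word 0xf15d
prio [11+:5] = (word>>11) & 0x1f = 30
addr_hi [10+:1] = (word>>10) & 0x1 = 0
len [6+:4] = (word>>6) & 0xf = 5
opcode [3+:3] = (word>>3) & 0x7 = 3  ←
type [0+:3] = (word>>0) & 0x7 = 5

3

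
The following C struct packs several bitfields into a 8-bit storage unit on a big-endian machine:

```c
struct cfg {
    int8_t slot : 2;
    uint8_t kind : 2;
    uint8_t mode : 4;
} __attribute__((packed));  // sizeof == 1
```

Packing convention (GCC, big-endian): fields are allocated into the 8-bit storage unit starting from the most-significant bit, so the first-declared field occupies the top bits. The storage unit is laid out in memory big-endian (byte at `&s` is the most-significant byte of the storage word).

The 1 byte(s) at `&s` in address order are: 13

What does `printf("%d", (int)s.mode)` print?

[0]=0x13 (big-endian) → word 0x13
slot [6+:2] = (word>>6) & 0x3 = 0
kind [4+:2] = (word>>4) & 0x3 = 1
mode [0+:4] = (word>>0) & 0xf = 3  ←

3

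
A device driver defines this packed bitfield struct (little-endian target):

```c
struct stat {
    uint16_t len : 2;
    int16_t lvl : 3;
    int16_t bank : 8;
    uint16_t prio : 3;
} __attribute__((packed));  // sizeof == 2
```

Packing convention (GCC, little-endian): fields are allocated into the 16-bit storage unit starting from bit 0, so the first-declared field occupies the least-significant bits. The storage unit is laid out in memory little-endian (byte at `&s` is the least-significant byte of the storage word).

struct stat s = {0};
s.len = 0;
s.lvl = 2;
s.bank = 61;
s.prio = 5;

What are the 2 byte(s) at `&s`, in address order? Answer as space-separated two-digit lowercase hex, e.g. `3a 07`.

[0+:2] len=0 & 0x3 = 0x0; word=0x0000
[2+:3] lvl=2 & 0x7 = 0x2; word=0x0008
[5+:8] bank=61 & 0xff = 0x3d; word=0x07a8
[13+:3] prio=5 & 0x7 = 0x5; word=0xa7a8
word = 0xa7a8 → little-endian bytes:
  [0]=0xa8  [1]=0xa7

a8 a7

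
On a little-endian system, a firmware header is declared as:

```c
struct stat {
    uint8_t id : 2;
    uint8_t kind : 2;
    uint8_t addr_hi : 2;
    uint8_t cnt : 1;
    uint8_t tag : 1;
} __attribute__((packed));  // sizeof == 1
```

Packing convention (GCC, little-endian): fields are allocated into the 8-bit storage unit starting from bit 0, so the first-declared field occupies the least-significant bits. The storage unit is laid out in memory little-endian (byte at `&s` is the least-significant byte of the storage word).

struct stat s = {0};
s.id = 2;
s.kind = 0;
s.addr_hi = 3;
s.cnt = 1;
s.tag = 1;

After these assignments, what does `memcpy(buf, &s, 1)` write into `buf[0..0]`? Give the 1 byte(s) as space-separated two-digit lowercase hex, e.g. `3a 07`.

f2

id (2b) val=2 bits=0x2 at bit 0: 0x02
kind (2b) val=0 bits=0x0 at bit 2: 0x02
addr_hi (2b) val=3 bits=0x3 at bit 4: 0x32
cnt (1b) val=1 bits=0x1 at bit 6: 0x72
tag (1b) val=1 bits=0x1 at bit 7: 0xf2
word = 0xf2 → little-endian bytes:
  [0]=0xf2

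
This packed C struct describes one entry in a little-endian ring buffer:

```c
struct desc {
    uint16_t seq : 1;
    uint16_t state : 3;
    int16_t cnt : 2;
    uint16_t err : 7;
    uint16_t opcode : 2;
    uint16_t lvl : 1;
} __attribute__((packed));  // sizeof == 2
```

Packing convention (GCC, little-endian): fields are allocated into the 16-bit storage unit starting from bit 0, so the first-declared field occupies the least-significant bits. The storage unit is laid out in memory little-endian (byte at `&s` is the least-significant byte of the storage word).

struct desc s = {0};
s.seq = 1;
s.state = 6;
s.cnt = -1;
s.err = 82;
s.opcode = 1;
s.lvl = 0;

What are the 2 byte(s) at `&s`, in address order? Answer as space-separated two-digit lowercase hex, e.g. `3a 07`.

bd 34

seq (1b) val=1 bits=0x1 at bit 0: 0x0001
state (3b) val=6 bits=0x6 at bit 1: 0x000d
cnt (2b) val=-1 bits=0x3 at bit 4: 0x003d
err (7b) val=82 bits=0x52 at bit 6: 0x14bd
opcode (2b) val=1 bits=0x1 at bit 13: 0x34bd
lvl (1b) val=0 bits=0x0 at bit 15: 0x34bd
word = 0x34bd → little-endian bytes:
  [0]=0xbd  [1]=0x34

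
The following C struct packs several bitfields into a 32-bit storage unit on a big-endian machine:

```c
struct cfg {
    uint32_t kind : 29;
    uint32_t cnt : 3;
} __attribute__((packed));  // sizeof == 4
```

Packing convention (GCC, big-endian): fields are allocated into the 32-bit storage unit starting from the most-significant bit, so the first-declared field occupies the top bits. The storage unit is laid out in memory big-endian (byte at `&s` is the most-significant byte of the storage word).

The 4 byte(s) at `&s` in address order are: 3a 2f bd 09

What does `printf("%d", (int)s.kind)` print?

122025889

[0]=0x3a [1]=0x2f [2]=0xbd [3]=0x09 (big-endian) → word 0x3a2fbd09
kind:29 @ bit 3 → (0x3a2fbd09>>3)&0x1fffffff = 0x745f7a1  ←
cnt:3 @ bit 0 → (0x3a2fbd09>>0)&0x7 = 0x1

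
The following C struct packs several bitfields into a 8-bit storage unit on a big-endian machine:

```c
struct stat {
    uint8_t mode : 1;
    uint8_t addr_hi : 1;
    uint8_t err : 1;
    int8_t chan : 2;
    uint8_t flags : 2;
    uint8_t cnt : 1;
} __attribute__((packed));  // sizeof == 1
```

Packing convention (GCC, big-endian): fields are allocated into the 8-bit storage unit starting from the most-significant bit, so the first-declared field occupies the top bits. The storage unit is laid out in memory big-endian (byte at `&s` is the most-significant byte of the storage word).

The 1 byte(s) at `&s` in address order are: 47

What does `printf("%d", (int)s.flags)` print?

[0]=0x47 (big-endian) → word 0x47
mode:1 @ bit 7 → (0x47>>7)&0x1 = 0x0
addr_hi:1 @ bit 6 → (0x47>>6)&0x1 = 0x1
err:1 @ bit 5 → (0x47>>5)&0x1 = 0x0
chan:2 @ bit 3 → (0x47>>3)&0x3 = 0x0
flags:2 @ bit 1 → (0x47>>1)&0x3 = 0x3  ←
cnt:1 @ bit 0 → (0x47>>0)&0x1 = 0x1

3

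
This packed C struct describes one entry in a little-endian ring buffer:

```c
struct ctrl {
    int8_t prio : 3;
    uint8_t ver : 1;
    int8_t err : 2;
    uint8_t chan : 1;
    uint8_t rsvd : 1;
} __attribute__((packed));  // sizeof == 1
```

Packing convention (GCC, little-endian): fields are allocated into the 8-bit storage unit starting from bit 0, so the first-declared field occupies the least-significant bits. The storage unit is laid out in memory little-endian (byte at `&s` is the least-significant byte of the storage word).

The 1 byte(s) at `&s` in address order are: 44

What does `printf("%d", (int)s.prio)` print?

[0]=0x44 (little-endian) → word 0x44
prio:3 @ bit 0 → (0x44>>0)&0x7 = 0x4  ←
ver:1 @ bit 3 → (0x44>>3)&0x1 = 0x0
err:2 @ bit 4 → (0x44>>4)&0x3 = 0x0
chan:1 @ bit 6 → (0x44>>6)&0x1 = 0x1
rsvd:1 @ bit 7 → (0x44>>7)&0x1 = 0x0
prio signed 3b, MSB=1: 4 - 8 = -4

-4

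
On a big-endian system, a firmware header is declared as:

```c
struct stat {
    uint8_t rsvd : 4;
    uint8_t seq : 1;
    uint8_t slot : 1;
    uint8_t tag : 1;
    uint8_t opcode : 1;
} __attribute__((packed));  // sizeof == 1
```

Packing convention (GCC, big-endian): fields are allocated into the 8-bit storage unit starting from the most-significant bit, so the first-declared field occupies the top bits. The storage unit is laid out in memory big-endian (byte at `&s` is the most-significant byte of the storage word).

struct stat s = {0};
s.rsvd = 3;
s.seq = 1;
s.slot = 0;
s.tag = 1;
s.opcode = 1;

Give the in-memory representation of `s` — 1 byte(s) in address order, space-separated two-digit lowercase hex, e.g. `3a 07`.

3b

rsvd (4b) val=3 bits=0x3 at bit 4: 0x30
seq (1b) val=1 bits=0x1 at bit 3: 0x38
slot (1b) val=0 bits=0x0 at bit 2: 0x38
tag (1b) val=1 bits=0x1 at bit 1: 0x3a
opcode (1b) val=1 bits=0x1 at bit 0: 0x3b
word = 0x3b → big-endian bytes:
  [0]=0x3b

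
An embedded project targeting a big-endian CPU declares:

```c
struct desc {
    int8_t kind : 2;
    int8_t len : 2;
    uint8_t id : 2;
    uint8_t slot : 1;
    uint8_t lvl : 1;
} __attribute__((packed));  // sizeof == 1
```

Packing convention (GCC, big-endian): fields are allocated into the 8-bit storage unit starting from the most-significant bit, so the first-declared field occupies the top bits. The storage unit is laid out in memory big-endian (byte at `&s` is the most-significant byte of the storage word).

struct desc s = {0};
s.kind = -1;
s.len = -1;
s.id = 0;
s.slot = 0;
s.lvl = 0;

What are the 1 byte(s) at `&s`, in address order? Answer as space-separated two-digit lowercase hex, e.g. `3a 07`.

kind:2 = -1 → 0x3 << 6 → word 0xc0
len:2 = -1 → 0x3 << 4 → word 0xf0
id:2 = 0 → 0x0 << 2 → word 0xf0
slot:1 = 0 → 0x0 << 1 → word 0xf0
lvl:1 = 0 → 0x0 << 0 → word 0xf0
word = 0xf0 → big-endian bytes:
  [0]=0xf0

f0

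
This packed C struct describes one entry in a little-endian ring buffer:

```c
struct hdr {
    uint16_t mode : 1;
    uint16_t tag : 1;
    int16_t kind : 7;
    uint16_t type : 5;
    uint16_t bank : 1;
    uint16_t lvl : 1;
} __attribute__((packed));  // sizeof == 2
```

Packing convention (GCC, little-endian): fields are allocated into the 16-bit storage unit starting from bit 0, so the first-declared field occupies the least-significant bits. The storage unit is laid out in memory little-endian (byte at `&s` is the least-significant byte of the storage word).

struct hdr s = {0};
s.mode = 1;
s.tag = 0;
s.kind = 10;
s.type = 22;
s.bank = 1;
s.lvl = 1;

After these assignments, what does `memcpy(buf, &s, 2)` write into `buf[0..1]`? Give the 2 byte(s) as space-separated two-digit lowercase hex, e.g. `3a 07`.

mode:1 = 1 → 0x1 << 0 → word 0x0001
tag:1 = 0 → 0x0 << 1 → word 0x0001
kind:7 = 10 → 0xa << 2 → word 0x0029
type:5 = 22 → 0x16 << 9 → word 0x2c29
bank:1 = 1 → 0x1 << 14 → word 0x6c29
lvl:1 = 1 → 0x1 << 15 → word 0xec29
word = 0xec29 → little-endian bytes:
  [0]=0x29  [1]=0xec

29 ec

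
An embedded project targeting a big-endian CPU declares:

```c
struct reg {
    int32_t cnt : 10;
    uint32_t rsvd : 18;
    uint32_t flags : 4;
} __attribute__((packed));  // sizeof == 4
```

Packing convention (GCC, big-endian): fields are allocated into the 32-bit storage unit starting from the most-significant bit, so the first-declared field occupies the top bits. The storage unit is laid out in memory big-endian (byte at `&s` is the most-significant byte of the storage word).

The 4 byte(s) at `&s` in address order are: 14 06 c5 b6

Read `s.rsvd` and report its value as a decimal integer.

27739

[0]=0x14 [1]=0x06 [2]=0xc5 [3]=0xb6 (big-endian) → word 0x1406c5b6
cnt:10 @ bit 22 → (0x1406c5b6>>22)&0x3ff = 0x50
rsvd:18 @ bit 4 → (0x1406c5b6>>4)&0x3ffff = 0x6c5b  ←
flags:4 @ bit 0 → (0x1406c5b6>>0)&0xf = 0x6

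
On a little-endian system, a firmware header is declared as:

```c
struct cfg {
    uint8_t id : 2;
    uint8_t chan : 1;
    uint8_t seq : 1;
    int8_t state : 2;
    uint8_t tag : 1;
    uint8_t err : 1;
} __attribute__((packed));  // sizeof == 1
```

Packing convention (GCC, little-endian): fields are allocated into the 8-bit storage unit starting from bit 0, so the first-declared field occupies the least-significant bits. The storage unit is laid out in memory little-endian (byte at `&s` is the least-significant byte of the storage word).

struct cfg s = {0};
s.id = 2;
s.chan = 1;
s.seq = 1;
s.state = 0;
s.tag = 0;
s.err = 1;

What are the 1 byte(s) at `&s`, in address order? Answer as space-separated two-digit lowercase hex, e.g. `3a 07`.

8e

id (2b) val=2 bits=0x2 at bit 0: 0x02
chan (1b) val=1 bits=0x1 at bit 2: 0x06
seq (1b) val=1 bits=0x1 at bit 3: 0x0e
state (2b) val=0 bits=0x0 at bit 4: 0x0e
tag (1b) val=0 bits=0x0 at bit 6: 0x0e
err (1b) val=1 bits=0x1 at bit 7: 0x8e
word = 0x8e → little-endian bytes:
  [0]=0x8e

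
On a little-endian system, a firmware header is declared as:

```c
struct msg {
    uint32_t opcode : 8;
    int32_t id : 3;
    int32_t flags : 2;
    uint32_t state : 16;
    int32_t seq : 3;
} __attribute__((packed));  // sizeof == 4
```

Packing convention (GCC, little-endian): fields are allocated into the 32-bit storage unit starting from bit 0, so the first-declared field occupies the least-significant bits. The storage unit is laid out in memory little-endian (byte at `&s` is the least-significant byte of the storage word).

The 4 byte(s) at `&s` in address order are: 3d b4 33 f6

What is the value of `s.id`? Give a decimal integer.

[0]=0x3d [1]=0xb4 [2]=0x33 [3]=0xf6 (little-endian) → word 0xf633b43d
opcode:8 @ bit 0 → (0xf633b43d>>0)&0xff = 0x3d
id:3 @ bit 8 → (0xf633b43d>>8)&0x7 = 0x4  ←
flags:2 @ bit 11 → (0xf633b43d>>11)&0x3 = 0x2
state:16 @ bit 13 → (0xf633b43d>>13)&0xffff = 0xb19d
seq:3 @ bit 29 → (0xf633b43d>>29)&0x7 = 0x7
id signed 3b, MSB=1: 4 - 8 = -4

-4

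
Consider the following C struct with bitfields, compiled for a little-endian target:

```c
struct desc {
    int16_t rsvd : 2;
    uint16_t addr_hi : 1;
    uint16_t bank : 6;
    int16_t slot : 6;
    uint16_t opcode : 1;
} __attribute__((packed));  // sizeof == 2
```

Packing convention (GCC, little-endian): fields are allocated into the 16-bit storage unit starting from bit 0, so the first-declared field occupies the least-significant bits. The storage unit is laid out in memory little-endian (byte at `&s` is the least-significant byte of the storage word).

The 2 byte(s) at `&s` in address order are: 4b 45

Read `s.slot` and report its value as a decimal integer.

-30

[0]=0x4b [1]=0x45 (little-endian) → word 0x454b
rsvd:2 @ bit 0 → (0x454b>>0)&0x3 = 0x3
addr_hi:1 @ bit 2 → (0x454b>>2)&0x1 = 0x0
bank:6 @ bit 3 → (0x454b>>3)&0x3f = 0x29
slot:6 @ bit 9 → (0x454b>>9)&0x3f = 0x22  ←
opcode:1 @ bit 15 → (0x454b>>15)&0x1 = 0x0
slot signed 6b, MSB=1: 34 - 64 = -30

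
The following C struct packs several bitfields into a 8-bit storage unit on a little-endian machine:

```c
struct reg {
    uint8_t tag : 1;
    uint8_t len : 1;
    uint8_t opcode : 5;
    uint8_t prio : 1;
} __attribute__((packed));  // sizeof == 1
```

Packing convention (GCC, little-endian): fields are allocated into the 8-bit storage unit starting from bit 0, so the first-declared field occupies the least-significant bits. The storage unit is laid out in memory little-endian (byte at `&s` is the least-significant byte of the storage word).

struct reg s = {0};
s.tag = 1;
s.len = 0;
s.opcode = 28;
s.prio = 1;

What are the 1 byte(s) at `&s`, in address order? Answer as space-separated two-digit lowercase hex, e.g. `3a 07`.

tag:1 = 1 → 0x1 << 0 → word 0x01
len:1 = 0 → 0x0 << 1 → word 0x01
opcode:5 = 28 → 0x1c << 2 → word 0x71
prio:1 = 1 → 0x1 << 7 → word 0xf1
word = 0xf1 → little-endian bytes:
  [0]=0xf1

f1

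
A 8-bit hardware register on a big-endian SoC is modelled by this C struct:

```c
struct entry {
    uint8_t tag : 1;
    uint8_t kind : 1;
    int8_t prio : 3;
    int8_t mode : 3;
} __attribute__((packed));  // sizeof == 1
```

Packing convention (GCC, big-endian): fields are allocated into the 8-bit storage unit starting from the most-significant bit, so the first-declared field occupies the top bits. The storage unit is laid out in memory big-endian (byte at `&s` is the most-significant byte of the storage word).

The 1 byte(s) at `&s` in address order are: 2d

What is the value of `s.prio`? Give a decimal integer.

-3

[0]=0x2d (big-endian) → word 0x2d
tag [7+:1] = (word>>7) & 0x1 = 0
kind [6+:1] = (word>>6) & 0x1 = 0
prio [3+:3] = (word>>3) & 0x7 = 5  ←
mode [0+:3] = (word>>0) & 0x7 = 5
prio signed 3b, MSB=1: 5 - 8 = -3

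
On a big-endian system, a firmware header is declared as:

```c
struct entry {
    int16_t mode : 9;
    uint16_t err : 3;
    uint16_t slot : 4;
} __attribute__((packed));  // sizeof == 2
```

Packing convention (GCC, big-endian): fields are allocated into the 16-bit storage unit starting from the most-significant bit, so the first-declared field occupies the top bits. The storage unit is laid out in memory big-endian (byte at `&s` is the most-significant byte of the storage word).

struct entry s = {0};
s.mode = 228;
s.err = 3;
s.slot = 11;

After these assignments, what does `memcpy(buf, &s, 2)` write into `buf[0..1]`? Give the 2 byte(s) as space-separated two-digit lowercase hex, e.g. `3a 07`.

mode:9 = 228 → 0xe4 << 7 → word 0x7200
err:3 = 3 → 0x3 << 4 → word 0x7230
slot:4 = 11 → 0xb << 0 → word 0x723b
word = 0x723b → big-endian bytes:
  [0]=0x72  [1]=0x3b

72 3b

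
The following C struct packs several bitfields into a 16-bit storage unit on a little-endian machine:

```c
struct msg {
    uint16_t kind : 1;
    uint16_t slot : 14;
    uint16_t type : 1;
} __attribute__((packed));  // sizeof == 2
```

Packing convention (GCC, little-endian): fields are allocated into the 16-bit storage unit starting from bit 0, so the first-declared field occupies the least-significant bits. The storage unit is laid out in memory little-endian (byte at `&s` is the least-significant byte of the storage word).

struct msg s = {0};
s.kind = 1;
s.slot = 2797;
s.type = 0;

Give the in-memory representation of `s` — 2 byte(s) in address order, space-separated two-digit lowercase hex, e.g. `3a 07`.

kind:1 = 1 → 0x1 << 0 → word 0x0001
slot:14 = 2797 → 0xaed << 1 → word 0x15db
type:1 = 0 → 0x0 << 15 → word 0x15db
word = 0x15db → little-endian bytes:
  [0]=0xdb  [1]=0x15

db 15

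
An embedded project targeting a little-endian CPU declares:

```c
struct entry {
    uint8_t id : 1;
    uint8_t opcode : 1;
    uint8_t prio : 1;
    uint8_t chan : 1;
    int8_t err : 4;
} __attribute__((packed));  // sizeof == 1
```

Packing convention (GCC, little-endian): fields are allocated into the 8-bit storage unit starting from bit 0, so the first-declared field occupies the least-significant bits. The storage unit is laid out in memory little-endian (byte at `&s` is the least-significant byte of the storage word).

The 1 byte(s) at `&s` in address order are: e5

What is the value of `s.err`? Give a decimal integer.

[0]=0xe5 (little-endian) → word 0xe5
id:1 @ bit 0 → (0xe5>>0)&0x1 = 0x1
opcode:1 @ bit 1 → (0xe5>>1)&0x1 = 0x0
prio:1 @ bit 2 → (0xe5>>2)&0x1 = 0x1
chan:1 @ bit 3 → (0xe5>>3)&0x1 = 0x0
err:4 @ bit 4 → (0xe5>>4)&0xf = 0xe  ←
err signed 4b, MSB=1: 14 - 16 = -2

-2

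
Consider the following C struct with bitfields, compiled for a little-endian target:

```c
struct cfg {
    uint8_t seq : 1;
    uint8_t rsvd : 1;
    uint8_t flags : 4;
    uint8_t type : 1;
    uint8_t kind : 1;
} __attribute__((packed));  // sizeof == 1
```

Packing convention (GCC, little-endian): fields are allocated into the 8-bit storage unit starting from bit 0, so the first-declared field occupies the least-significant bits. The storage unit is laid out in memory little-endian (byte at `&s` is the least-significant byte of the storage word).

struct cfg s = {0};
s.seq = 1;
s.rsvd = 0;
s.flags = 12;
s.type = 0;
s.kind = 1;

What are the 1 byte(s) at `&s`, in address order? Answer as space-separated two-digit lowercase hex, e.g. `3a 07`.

seq (1b) val=1 bits=0x1 at bit 0: 0x01
rsvd (1b) val=0 bits=0x0 at bit 1: 0x01
flags (4b) val=12 bits=0xc at bit 2: 0x31
type (1b) val=0 bits=0x0 at bit 6: 0x31
kind (1b) val=1 bits=0x1 at bit 7: 0xb1
word = 0xb1 → little-endian bytes:
  [0]=0xb1

b1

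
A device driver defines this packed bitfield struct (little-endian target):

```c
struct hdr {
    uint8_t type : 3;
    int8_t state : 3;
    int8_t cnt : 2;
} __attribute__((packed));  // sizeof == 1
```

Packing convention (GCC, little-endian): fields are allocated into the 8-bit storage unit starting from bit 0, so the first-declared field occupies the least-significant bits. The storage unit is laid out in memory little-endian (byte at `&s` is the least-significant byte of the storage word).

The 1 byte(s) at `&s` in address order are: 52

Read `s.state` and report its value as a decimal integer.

[0]=0x52 (little-endian) → word 0x52
type:3 @ bit 0 → (0x52>>0)&0x7 = 0x2
state:3 @ bit 3 → (0x52>>3)&0x7 = 0x2  ←
cnt:2 @ bit 6 → (0x52>>6)&0x3 = 0x1
state signed 3b, MSB=0: value = 2

2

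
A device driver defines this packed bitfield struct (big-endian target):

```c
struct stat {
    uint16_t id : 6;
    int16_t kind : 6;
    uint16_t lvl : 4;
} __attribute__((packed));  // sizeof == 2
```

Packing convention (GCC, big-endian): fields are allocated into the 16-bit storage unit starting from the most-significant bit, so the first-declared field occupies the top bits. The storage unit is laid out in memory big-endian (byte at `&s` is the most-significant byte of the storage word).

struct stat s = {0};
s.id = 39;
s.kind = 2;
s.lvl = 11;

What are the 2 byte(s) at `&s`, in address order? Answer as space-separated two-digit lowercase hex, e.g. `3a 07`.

id (6b) val=39 bits=0x27 at bit 10: 0x9c00
kind (6b) val=2 bits=0x2 at bit 4: 0x9c20
lvl (4b) val=11 bits=0xb at bit 0: 0x9c2b
word = 0x9c2b → big-endian bytes:
  [0]=0x9c  [1]=0x2b

9c 2b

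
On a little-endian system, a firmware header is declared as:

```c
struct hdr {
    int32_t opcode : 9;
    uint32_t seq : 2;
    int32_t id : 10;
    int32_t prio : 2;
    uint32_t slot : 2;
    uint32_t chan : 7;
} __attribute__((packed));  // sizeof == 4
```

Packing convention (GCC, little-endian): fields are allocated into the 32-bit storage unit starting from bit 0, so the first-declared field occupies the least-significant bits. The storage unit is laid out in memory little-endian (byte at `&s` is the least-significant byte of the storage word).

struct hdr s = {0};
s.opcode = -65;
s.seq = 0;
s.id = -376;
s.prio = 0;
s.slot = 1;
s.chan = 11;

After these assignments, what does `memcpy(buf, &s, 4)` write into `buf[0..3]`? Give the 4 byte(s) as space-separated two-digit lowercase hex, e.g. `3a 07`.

bf 41 94 16

[0+:9] opcode=-65 & 0x1ff = 0x1bf; word=0x000001bf
[9+:2] seq=0 & 0x3 = 0x0; word=0x000001bf
[11+:10] id=-376 & 0x3ff = 0x288; word=0x001441bf
[21+:2] prio=0 & 0x3 = 0x0; word=0x001441bf
[23+:2] slot=1 & 0x3 = 0x1; word=0x009441bf
[25+:7] chan=11 & 0x7f = 0xb; word=0x169441bf
word = 0x169441bf → little-endian bytes:
  [0]=0xbf  [1]=0x41  [2]=0x94  [3]=0x16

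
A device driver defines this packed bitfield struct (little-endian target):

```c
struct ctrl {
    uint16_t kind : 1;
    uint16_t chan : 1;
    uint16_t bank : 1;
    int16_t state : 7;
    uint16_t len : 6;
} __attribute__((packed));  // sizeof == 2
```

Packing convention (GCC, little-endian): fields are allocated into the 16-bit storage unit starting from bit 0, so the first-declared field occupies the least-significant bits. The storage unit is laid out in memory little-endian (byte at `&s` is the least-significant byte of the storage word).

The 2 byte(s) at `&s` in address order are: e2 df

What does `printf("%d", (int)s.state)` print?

[0]=0xe2 [1]=0xdf (little-endian) → word 0xdfe2
kind [0+:1] = (word>>0) & 0x1 = 0
chan [1+:1] = (word>>1) & 0x1 = 1
bank [2+:1] = (word>>2) & 0x1 = 0
state [3+:7] = (word>>3) & 0x7f = 124  ←
len [10+:6] = (word>>10) & 0x3f = 55
state signed 7b, MSB=1: 124 - 128 = -4

-4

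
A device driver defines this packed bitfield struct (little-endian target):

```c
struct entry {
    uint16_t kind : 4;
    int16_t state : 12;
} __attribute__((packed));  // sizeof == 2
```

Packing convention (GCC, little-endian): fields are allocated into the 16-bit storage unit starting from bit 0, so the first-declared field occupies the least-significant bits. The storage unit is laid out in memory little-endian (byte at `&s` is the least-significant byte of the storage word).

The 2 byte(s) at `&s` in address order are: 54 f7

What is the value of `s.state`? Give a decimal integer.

[0]=0x54 [1]=0xf7 (little-endian) → word 0xf754
kind [0+:4] = (word>>0) & 0xf = 4
state [4+:12] = (word>>4) & 0xfff = 3957  ←
state signed 12b, MSB=1: 3957 - 4096 = -139

-139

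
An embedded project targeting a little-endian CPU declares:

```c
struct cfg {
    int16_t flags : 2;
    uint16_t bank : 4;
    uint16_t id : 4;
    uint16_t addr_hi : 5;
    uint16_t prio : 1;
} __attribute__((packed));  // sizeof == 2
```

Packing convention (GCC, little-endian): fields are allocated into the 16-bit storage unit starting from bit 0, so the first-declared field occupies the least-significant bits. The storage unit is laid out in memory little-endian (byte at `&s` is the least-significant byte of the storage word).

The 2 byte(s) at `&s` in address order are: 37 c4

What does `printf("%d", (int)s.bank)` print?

13

[0]=0x37 [1]=0xc4 (little-endian) → word 0xc437
flags:2 @ bit 0 → (0xc437>>0)&0x3 = 0x3
bank:4 @ bit 2 → (0xc437>>2)&0xf = 0xd  ←
id:4 @ bit 6 → (0xc437>>6)&0xf = 0x0
addr_hi:5 @ bit 10 → (0xc437>>10)&0x1f = 0x11
prio:1 @ bit 15 → (0xc437>>15)&0x1 = 0x1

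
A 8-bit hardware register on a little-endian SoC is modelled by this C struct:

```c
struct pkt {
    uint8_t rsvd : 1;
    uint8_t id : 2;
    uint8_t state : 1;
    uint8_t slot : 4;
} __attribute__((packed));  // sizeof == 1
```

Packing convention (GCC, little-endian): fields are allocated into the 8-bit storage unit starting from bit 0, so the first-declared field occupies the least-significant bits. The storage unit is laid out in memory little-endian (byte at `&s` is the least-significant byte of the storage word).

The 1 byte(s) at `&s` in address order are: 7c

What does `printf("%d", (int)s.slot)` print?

7

[0]=0x7c (little-endian) → word 0x7c
rsvd [0+:1] = (word>>0) & 0x1 = 0
id [1+:2] = (word>>1) & 0x3 = 2
state [3+:1] = (word>>3) & 0x1 = 1
slot [4+:4] = (word>>4) & 0xf = 7  ←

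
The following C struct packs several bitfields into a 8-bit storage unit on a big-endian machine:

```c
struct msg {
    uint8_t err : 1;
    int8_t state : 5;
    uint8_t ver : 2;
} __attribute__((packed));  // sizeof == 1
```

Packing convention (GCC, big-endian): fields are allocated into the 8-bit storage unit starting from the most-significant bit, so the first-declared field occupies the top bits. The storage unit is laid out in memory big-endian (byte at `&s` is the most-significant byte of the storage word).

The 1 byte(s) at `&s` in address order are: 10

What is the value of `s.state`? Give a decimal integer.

4

[0]=0x10 (big-endian) → word 0x10
err:1 @ bit 7 → (0x10>>7)&0x1 = 0x0
state:5 @ bit 2 → (0x10>>2)&0x1f = 0x4  ←
ver:2 @ bit 0 → (0x10>>0)&0x3 = 0x0
state signed 5b, MSB=0: value = 4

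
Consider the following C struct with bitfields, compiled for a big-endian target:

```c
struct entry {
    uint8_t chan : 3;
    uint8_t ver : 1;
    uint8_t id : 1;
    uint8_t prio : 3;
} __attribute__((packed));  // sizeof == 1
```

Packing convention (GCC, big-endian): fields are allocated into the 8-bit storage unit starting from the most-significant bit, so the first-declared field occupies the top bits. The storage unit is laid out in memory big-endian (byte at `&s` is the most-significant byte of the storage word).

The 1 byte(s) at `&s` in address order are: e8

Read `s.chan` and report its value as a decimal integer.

7

[0]=0xe8 (big-endian) → word 0xe8
chan:3 @ bit 5 → (0xe8>>5)&0x7 = 0x7  ←
ver:1 @ bit 4 → (0xe8>>4)&0x1 = 0x0
id:1 @ bit 3 → (0xe8>>3)&0x1 = 0x1
prio:3 @ bit 0 → (0xe8>>0)&0x7 = 0x0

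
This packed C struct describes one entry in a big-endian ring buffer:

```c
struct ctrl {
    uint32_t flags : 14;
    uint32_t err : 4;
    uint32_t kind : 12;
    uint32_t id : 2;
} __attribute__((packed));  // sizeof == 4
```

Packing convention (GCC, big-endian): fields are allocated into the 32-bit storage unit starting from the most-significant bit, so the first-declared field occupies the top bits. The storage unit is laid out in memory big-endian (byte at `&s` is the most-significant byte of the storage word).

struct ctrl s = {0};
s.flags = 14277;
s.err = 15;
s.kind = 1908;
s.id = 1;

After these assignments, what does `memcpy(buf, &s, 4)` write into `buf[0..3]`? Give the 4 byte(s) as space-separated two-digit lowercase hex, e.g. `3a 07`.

flags:14 = 14277 → 0x37c5 << 18 → word 0xdf140000
err:4 = 15 → 0xf << 14 → word 0xdf17c000
kind:12 = 1908 → 0x774 << 2 → word 0xdf17ddd0
id:2 = 1 → 0x1 << 0 → word 0xdf17ddd1
word = 0xdf17ddd1 → big-endian bytes:
  [0]=0xdf  [1]=0x17  [2]=0xdd  [3]=0xd1

df 17 dd d1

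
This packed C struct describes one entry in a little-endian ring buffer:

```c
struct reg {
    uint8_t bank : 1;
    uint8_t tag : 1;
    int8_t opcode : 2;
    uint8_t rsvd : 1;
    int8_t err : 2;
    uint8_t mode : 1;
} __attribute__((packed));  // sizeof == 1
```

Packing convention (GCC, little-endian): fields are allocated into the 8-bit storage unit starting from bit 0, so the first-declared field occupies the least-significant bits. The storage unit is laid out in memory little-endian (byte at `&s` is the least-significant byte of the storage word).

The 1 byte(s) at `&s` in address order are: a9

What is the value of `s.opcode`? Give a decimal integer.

[0]=0xa9 (little-endian) → word 0xa9
bank [0+:1] = (word>>0) & 0x1 = 1
tag [1+:1] = (word>>1) & 0x1 = 0
opcode [2+:2] = (word>>2) & 0x3 = 2  ←
rsvd [4+:1] = (word>>4) & 0x1 = 0
err [5+:2] = (word>>5) & 0x3 = 1
mode [7+:1] = (word>>7) & 0x1 = 1
opcode signed 2b, MSB=1: 2 - 4 = -2

-2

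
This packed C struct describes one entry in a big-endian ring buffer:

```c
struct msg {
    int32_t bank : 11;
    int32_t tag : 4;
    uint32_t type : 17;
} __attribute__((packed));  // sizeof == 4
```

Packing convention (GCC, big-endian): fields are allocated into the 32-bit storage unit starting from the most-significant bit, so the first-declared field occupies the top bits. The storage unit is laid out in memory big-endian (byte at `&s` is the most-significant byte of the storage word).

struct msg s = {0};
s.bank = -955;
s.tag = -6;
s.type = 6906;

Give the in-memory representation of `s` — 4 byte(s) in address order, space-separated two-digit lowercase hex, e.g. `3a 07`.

88 b4 1a fa

[21+:11] bank=-955 & 0x7ff = 0x445; word=0x88a00000
[17+:4] tag=-6 & 0xf = 0xa; word=0x88b40000
[0+:17] type=6906 & 0x1ffff = 0x1afa; word=0x88b41afa
word = 0x88b41afa → big-endian bytes:
  [0]=0x88  [1]=0xb4  [2]=0x1a  [3]=0xfa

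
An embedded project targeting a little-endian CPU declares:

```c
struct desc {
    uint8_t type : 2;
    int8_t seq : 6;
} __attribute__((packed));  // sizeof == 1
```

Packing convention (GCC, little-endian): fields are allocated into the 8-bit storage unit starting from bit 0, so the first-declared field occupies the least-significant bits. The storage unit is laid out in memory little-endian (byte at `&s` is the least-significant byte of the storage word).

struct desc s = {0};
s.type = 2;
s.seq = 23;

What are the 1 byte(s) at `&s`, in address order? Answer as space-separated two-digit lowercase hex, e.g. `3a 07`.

[0+:2] type=2 & 0x3 = 0x2; word=0x02
[2+:6] seq=23 & 0x3f = 0x17; word=0x5e
word = 0x5e → little-endian bytes:
  [0]=0x5e

5e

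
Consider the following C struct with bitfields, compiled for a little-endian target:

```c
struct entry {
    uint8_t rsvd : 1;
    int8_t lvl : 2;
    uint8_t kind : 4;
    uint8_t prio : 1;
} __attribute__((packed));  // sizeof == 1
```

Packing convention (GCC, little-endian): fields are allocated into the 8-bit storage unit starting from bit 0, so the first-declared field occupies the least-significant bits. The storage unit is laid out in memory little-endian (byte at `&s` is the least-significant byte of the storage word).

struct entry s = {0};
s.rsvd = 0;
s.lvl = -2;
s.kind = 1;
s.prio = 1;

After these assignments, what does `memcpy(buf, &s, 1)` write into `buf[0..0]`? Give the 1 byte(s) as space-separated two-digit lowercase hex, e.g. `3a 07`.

rsvd (1b) val=0 bits=0x0 at bit 0: 0x00
lvl (2b) val=-2 bits=0x2 at bit 1: 0x04
kind (4b) val=1 bits=0x1 at bit 3: 0x0c
prio (1b) val=1 bits=0x1 at bit 7: 0x8c
word = 0x8c → little-endian bytes:
  [0]=0x8c

8c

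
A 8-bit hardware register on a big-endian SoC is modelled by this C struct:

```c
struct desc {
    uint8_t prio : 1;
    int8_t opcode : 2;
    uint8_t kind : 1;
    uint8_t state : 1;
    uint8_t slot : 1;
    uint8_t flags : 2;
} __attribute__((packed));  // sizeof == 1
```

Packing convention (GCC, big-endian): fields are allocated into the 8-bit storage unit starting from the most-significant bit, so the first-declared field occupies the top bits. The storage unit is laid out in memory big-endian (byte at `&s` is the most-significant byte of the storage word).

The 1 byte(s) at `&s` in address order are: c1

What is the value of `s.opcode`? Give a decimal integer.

-2

[0]=0xc1 (big-endian) → word 0xc1
prio:1 @ bit 7 → (0xc1>>7)&0x1 = 0x1
opcode:2 @ bit 5 → (0xc1>>5)&0x3 = 0x2  ←
kind:1 @ bit 4 → (0xc1>>4)&0x1 = 0x0
state:1 @ bit 3 → (0xc1>>3)&0x1 = 0x0
slot:1 @ bit 2 → (0xc1>>2)&0x1 = 0x0
flags:2 @ bit 0 → (0xc1>>0)&0x3 = 0x1
opcode signed 2b, MSB=1: 2 - 4 = -2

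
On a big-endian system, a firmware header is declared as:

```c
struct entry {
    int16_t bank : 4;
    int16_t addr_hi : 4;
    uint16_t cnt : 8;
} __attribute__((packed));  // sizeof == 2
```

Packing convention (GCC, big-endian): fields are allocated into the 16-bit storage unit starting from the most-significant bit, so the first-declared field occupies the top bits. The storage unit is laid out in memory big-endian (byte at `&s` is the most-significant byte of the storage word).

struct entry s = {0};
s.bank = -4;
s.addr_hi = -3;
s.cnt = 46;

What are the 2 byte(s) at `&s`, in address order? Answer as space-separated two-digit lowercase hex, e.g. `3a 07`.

cd 2e

bank:4 = -4 → 0xc << 12 → word 0xc000
addr_hi:4 = -3 → 0xd << 8 → word 0xcd00
cnt:8 = 46 → 0x2e << 0 → word 0xcd2e
word = 0xcd2e → big-endian bytes:
  [0]=0xcd  [1]=0x2e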